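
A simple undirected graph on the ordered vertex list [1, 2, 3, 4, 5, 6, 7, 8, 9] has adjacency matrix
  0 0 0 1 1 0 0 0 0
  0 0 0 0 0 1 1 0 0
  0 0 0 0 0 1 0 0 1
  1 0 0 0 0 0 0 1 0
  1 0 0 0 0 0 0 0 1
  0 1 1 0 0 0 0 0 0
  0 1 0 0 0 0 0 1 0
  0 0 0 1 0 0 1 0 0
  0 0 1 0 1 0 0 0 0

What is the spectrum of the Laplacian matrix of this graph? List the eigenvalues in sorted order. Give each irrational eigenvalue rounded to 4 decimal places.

Reading degrees in the order [1, 2, 3, 4, 5, 6, 7, 8, 9] gives [2, 2, 2, 2, 2, 2, 2, 2, 2]; set D = diag(2, 2, 2, 2, 2, 2, 2, 2, 2) and form L = D - A. Since every row of L sums to 0, the all-ones vector is in the kernel and 0 is an eigenvalue. The single zero eigenvalue shows the graph is connected. There is one zero in the spectrum, matching the 1 component.

[0, 0.4679, 0.4679, 1.6527, 1.6527, 3, 3, 3.8794, 3.8794]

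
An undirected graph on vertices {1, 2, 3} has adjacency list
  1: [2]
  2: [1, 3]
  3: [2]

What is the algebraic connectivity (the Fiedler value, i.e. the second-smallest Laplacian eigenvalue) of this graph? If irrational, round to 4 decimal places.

1

Each diagonal entry of L is the vertex degree and each off-diagonal entry is -1 where an edge is present, 0 otherwise; in the order [1, 2, 3] the diagonal is [1, 2, 1]. Computing the eigenvalues of L and sorting gives [0, 1, 3]. The Fiedler value lambda_2 = 1 is strictly positive, so the graph is connected. There is one zero in the spectrum, matching the 1 component. The eigenvalues sum to 4, which equals trace(L) = 2|E|.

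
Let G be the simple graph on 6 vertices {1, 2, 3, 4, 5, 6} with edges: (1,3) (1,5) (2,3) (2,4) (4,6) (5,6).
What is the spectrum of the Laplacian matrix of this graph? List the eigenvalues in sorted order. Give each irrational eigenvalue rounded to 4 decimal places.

[0, 1, 1, 3, 3, 4]

With the vertex order [1, 2, 3, 4, 5, 6], the degrees are [2, 2, 2, 2, 2, 2], giving D = diag(2, 2, 2, 2, 2, 2) and L = D - A. L is symmetric positive semidefinite, so every eigenvalue is real and nonnegative. There is one zero in the spectrum, matching the 1 component.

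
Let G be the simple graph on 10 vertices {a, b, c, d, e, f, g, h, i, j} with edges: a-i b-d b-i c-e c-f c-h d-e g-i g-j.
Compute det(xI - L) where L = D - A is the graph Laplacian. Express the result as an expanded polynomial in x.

Reading degrees in the order [a, b, c, d, e, f, g, h, i, j] gives [1, 2, 3, 2, 2, 1, 2, 1, 3, 1]; set D = diag(1, 2, 3, 2, 2, 1, 2, 1, 3, 1) and form L = D - A. L has integer entries, so p(x) = det(xI - L) has integer coefficients. Expanding the determinant yields x^10 - 18x^9 + 134x^8 - 536x^7 + 1255x^6 - 1760x^5 + 1454x^4 - 666x^3 + 146x^2 - 10x. The constant term is 0 because L is singular (the all-ones vector lies in its kernel). By the matrix-tree theorem the graph has (1/10) * product of the nonzero eigenvalues = 1 spanning tree.

x^10 - 18x^9 + 134x^8 - 536x^7 + 1255x^6 - 1760x^5 + 1454x^4 - 666x^3 + 146x^2 - 10x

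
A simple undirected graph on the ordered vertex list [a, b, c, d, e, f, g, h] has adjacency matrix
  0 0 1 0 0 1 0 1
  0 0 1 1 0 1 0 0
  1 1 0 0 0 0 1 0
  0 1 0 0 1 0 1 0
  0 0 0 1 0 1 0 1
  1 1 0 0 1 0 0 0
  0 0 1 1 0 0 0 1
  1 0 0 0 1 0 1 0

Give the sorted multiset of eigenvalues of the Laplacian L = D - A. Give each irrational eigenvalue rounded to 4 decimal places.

With the vertex order [a, b, c, d, e, f, g, h], the degrees are [3, 3, 3, 3, 3, 3, 3, 3], giving D = diag(3, 3, 3, 3, 3, 3, 3, 3) and L = D - A. Since every row of L sums to 0, the all-ones vector is in the kernel and 0 is an eigenvalue. The single zero eigenvalue shows the graph is connected. There is one zero in the spectrum, matching the 1 component.

[0, 2, 2, 2, 4, 4, 4, 6]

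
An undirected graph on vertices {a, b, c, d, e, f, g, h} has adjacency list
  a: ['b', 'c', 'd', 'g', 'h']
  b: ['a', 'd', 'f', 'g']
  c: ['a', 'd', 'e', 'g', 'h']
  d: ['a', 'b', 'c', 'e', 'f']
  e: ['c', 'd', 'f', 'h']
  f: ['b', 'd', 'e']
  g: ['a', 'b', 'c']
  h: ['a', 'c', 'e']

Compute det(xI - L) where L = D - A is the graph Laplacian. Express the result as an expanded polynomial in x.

With the vertex order [a, b, c, d, e, f, g, h], the degrees are [5, 4, 5, 5, 4, 3, 3, 3], giving D = diag(5, 4, 5, 5, 4, 3, 3, 3) and L = D - A. Computing det(xI - L) by cofactor expansion (or equivalently via sum-over-permutations) gives x^8 - 32x^7 + 429x^6 - 3116x^5 + 13208x^4 - 32578x^3 + 43177x^2 - 23688x. The constant term is 0 because L is singular (the all-ones vector lies in its kernel). The largest eigenvalue, 6.7159, is at most the vertex count 8. The eigenvalues sum to 32, which equals trace(L) = 2|E|.

x^8 - 32x^7 + 429x^6 - 3116x^5 + 13208x^4 - 32578x^3 + 43177x^2 - 23688x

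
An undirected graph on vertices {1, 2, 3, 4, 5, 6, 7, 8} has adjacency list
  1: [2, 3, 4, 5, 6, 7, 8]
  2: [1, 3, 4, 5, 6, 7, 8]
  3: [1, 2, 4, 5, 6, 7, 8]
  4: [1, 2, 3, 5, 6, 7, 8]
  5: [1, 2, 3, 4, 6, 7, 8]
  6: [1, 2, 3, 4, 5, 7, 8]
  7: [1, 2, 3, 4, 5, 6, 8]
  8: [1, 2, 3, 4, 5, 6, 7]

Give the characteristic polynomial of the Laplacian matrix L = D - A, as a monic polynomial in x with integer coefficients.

x^8 - 56x^7 + 1344x^6 - 17920x^5 + 143360x^4 - 688128x^3 + 1835008x^2 - 2097152x

Each diagonal entry of L is the vertex degree and each off-diagonal entry is -1 where an edge is present, 0 otherwise; in the order [1, 2, 3, 4, 5, 6, 7, 8] the diagonal is [7, 7, 7, 7, 7, 7, 7, 7]. L has integer entries, so p(x) = det(xI - L) has integer coefficients. Expanding the determinant yields x^8 - 56x^7 + 1344x^6 - 17920x^5 + 143360x^4 - 688128x^3 + 1835008x^2 - 2097152x. The coefficient of x^7 equals -trace(L) = -56, matching the sum of degrees. There is one zero in the spectrum, matching the 1 component. The eigenvalues sum to 56, which equals trace(L) = 2|E|.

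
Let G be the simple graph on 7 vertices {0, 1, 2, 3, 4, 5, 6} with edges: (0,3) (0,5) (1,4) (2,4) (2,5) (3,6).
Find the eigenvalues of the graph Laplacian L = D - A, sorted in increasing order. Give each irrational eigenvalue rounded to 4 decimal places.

[0, 0.1981, 0.7530, 1.5550, 2.4450, 3.2470, 3.8019]

Reading degrees in the order [0, 1, 2, 3, 4, 5, 6] gives [2, 1, 2, 2, 2, 2, 1]; set D = diag(2, 1, 2, 2, 2, 2, 1) and form L = D - A. L is symmetric positive semidefinite, so every eigenvalue is real and nonnegative. The eigenvalues sum to 12, which equals trace(L) = 2|E|.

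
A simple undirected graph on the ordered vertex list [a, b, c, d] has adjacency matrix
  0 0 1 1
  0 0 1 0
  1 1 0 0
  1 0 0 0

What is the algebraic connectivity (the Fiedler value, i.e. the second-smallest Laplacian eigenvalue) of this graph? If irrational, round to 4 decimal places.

Each diagonal entry of L is the vertex degree and each off-diagonal entry is -1 where an edge is present, 0 otherwise; in the order [a, b, c, d] the diagonal is [2, 1, 2, 1]. The sorted Laplacian eigenvalues are [0, 0.5858, 2, 3.4142]; the algebraic connectivity is the second entry, 0.5858. The largest eigenvalue, 3.4142, is at most the vertex count 4. There is one zero in the spectrum, matching the 1 component.

0.5858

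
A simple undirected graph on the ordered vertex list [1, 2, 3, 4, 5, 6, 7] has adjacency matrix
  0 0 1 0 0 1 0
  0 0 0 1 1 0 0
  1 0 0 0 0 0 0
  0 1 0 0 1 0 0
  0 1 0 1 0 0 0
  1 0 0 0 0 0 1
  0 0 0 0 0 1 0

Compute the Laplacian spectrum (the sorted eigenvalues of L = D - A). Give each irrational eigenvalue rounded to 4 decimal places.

With the vertex order [1, 2, 3, 4, 5, 6, 7], the degrees are [2, 2, 1, 2, 2, 2, 1], giving D = diag(2, 2, 1, 2, 2, 2, 1) and L = D - A. Diagonalising L (or applying a numerical eigensolver to the 7x7 matrix) gives the spectrum above. The 2 zero eigenvalues correspond to the 2 connected components.

[0, 0, 0.5858, 2, 3, 3, 3.4142]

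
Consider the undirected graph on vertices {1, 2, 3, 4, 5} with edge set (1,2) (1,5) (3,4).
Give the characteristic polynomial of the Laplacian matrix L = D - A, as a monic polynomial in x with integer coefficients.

x^5 - 6x^4 + 11x^3 - 6x^2

Each diagonal entry of L is the vertex degree and each off-diagonal entry is -1 where an edge is present, 0 otherwise; in the order [1, 2, 3, 4, 5] the diagonal is [2, 1, 1, 1, 1]. L has integer entries, so p(x) = det(xI - L) has integer coefficients. Expanding the determinant yields x^5 - 6x^4 + 11x^3 - 6x^2. The constant term is 0 because L is singular (the all-ones vector lies in its kernel). There are 2 zeros in the spectrum, matching the 2 components.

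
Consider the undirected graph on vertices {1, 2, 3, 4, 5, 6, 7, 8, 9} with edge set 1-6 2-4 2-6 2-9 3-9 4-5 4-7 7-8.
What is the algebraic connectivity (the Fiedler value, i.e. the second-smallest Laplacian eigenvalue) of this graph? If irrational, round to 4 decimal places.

0.2311

Reading degrees in the order [1, 2, 3, 4, 5, 6, 7, 8, 9] gives [1, 3, 1, 3, 1, 2, 2, 1, 2]; set D = diag(1, 3, 1, 3, 1, 2, 2, 1, 2) and form L = D - A. Computing the eigenvalues of L and sorting gives [0, 0.2311, 0.3820, 0.6416, 1.6129, 2.2591, 2.6180, 3.5132, 4.7421]. The Fiedler value lambda_2 = 0.2311 is strictly positive, so the graph is connected. The eigenvalues sum to 16, which equals trace(L) = 2|E|.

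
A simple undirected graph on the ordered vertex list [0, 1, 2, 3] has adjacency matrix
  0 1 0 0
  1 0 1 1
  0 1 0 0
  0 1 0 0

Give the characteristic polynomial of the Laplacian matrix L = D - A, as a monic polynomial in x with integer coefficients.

x^4 - 6x^3 + 9x^2 - 4x

With the vertex order [0, 1, 2, 3], the degrees are [1, 3, 1, 1], giving D = diag(1, 3, 1, 1) and L = D - A. L has integer entries, so p(x) = det(xI - L) has integer coefficients. Expanding the determinant yields x^4 - 6x^3 + 9x^2 - 4x. The constant term is 0 because L is singular (the all-ones vector lies in its kernel).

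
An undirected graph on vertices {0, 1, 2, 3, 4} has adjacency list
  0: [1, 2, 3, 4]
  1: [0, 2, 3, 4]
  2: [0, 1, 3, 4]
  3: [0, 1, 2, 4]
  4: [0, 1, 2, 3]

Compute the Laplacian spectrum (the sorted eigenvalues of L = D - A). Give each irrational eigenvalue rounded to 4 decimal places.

With the vertex order [0, 1, 2, 3, 4], the degrees are [4, 4, 4, 4, 4], giving D = diag(4, 4, 4, 4, 4) and L = D - A. Diagonalising L (or applying a numerical eigensolver to the 5x5 matrix) gives the spectrum above. The single zero eigenvalue shows the graph is connected. There is one zero in the spectrum, matching the 1 component. The eigenvalues sum to 20, which equals trace(L) = 2|E|.

[0, 5, 5, 5, 5]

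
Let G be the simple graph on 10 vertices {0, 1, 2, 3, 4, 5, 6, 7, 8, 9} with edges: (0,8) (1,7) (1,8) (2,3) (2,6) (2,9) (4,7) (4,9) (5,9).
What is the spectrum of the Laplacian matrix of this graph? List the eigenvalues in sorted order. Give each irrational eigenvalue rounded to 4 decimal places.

[0, 0.1236, 0.4790, 0.7723, 1, 1.5904, 2.5350, 3.1669, 3.6885, 4.6442]

Each diagonal entry of L is the vertex degree and each off-diagonal entry is -1 where an edge is present, 0 otherwise; in the order [0, 1, 2, 3, 4, 5, 6, 7, 8, 9] the diagonal is [1, 2, 3, 1, 2, 1, 1, 2, 2, 3]. The multiplicity of 0 as a Laplacian eigenvalue equals the number of connected components. The eigenvalues sum to 18, which equals trace(L) = 2|E|.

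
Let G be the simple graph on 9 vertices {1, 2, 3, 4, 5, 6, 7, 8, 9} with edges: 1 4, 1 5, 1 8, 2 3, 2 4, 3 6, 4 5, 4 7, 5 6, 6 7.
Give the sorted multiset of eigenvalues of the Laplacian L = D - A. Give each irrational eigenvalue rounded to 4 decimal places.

Each diagonal entry of L is the vertex degree and each off-diagonal entry is -1 where an edge is present, 0 otherwise; in the order [1, 2, 3, 4, 5, 6, 7, 8, 9] the diagonal is [3, 2, 2, 4, 3, 3, 2, 1, 0]. L is symmetric positive semidefinite, so every eigenvalue is real and nonnegative. The 2 zero eigenvalues correspond to the 2 connected components. The largest eigenvalue, 5.4038, is at most the vertex count 9.

[0, 0, 0.5962, 1.3535, 2, 2.2854, 3.7146, 4.6465, 5.4038]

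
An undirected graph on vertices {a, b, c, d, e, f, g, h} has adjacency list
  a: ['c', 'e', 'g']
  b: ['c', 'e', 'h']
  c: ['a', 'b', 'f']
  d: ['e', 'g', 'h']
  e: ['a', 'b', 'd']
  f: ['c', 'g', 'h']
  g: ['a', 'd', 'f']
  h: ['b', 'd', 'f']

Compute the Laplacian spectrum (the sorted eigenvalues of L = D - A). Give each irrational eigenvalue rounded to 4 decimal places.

[0, 2, 2, 2, 4, 4, 4, 6]

With the vertex order [a, b, c, d, e, f, g, h], the degrees are [3, 3, 3, 3, 3, 3, 3, 3], giving D = diag(3, 3, 3, 3, 3, 3, 3, 3) and L = D - A. The multiplicity of 0 as a Laplacian eigenvalue equals the number of connected components. The largest eigenvalue, 6, is at most the vertex count 8. The eigenvalues sum to 24, which equals trace(L) = 2|E|.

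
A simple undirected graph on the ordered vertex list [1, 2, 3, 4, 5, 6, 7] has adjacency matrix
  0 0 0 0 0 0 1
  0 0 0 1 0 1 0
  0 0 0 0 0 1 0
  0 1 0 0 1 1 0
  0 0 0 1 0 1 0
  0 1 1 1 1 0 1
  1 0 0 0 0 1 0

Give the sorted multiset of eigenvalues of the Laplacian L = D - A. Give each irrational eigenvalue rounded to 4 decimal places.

[0, 0.4659, 1, 2, 2.4827, 4, 6.0514]

With the vertex order [1, 2, 3, 4, 5, 6, 7], the degrees are [1, 2, 1, 3, 2, 5, 2], giving D = diag(1, 2, 1, 3, 2, 5, 2) and L = D - A. Diagonalising L (or applying a numerical eigensolver to the 7x7 matrix) gives the spectrum above.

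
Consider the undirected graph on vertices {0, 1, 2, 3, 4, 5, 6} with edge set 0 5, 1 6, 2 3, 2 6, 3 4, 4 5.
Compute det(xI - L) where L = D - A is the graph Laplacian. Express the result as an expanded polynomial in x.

x^7 - 12x^6 + 55x^5 - 120x^4 + 126x^3 - 56x^2 + 7x

Each diagonal entry of L is the vertex degree and each off-diagonal entry is -1 where an edge is present, 0 otherwise; in the order [0, 1, 2, 3, 4, 5, 6] the diagonal is [1, 1, 2, 2, 2, 2, 2]. Computing det(xI - L) by cofactor expansion (or equivalently via sum-over-permutations) gives x^7 - 12x^6 + 55x^5 - 120x^4 + 126x^3 - 56x^2 + 7x. The coefficient of x^6 equals -trace(L) = -12, matching the sum of degrees.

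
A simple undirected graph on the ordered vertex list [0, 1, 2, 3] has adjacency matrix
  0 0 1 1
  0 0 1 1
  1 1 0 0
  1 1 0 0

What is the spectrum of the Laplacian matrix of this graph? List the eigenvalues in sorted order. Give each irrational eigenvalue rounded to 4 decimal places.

[0, 2, 2, 4]

Reading degrees in the order [0, 1, 2, 3] gives [2, 2, 2, 2]; set D = diag(2, 2, 2, 2) and form L = D - A. The multiplicity of 0 as a Laplacian eigenvalue equals the number of connected components. The eigenvalues sum to 8, which equals trace(L) = 2|E|. The largest eigenvalue, 4, is at most the vertex count 4.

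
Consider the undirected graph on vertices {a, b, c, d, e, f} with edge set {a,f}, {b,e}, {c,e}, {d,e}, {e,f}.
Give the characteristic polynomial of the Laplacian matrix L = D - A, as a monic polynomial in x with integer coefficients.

x^6 - 10x^5 + 33x^4 - 46x^3 + 28x^2 - 6x

Each diagonal entry of L is the vertex degree and each off-diagonal entry is -1 where an edge is present, 0 otherwise; in the order [a, b, c, d, e, f] the diagonal is [1, 1, 1, 1, 4, 2]. Computing det(xI - L) by cofactor expansion (or equivalently via sum-over-permutations) gives x^6 - 10x^5 + 33x^4 - 46x^3 + 28x^2 - 6x. The constant term is 0 because L is singular (the all-ones vector lies in its kernel). The eigenvalues sum to 10, which equals trace(L) = 2|E|. By the matrix-tree theorem the graph has (1/6) * product of the nonzero eigenvalues = 1 spanning tree.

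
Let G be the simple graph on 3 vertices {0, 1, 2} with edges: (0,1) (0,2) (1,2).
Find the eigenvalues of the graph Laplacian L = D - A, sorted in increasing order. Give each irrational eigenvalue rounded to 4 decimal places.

[0, 3, 3]

Each diagonal entry of L is the vertex degree and each off-diagonal entry is -1 where an edge is present, 0 otherwise; in the order [0, 1, 2] the diagonal is [2, 2, 2]. Since every row of L sums to 0, the all-ones vector is in the kernel and 0 is an eigenvalue. The eigenvalues sum to 6, which equals trace(L) = 2|E|.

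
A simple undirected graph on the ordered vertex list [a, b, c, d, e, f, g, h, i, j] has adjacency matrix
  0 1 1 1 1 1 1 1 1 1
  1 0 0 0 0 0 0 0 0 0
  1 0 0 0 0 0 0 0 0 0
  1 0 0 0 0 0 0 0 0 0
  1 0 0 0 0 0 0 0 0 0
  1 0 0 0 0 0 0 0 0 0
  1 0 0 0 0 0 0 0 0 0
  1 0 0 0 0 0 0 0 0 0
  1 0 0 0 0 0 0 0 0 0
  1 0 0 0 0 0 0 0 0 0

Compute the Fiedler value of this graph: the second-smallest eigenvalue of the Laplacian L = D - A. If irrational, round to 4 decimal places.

Reading degrees in the order [a, b, c, d, e, f, g, h, i, j] gives [9, 1, 1, 1, 1, 1, 1, 1, 1, 1]; set D = diag(9, 1, 1, 1, 1, 1, 1, 1, 1, 1) and form L = D - A. Computing the eigenvalues of L and sorting gives [0, 1, 1, 1, 1, 1, 1, 1, 1, 10]. The Fiedler value lambda_2 = 1 is strictly positive, so the graph is connected. The eigenvalues sum to 18, which equals trace(L) = 2|E|.

1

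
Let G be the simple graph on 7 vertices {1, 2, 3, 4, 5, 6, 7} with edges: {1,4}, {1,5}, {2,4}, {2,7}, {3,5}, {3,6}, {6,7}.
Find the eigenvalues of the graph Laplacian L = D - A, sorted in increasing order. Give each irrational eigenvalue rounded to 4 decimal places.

[0, 0.7530, 0.7530, 2.4450, 2.4450, 3.8019, 3.8019]

Each diagonal entry of L is the vertex degree and each off-diagonal entry is -1 where an edge is present, 0 otherwise; in the order [1, 2, 3, 4, 5, 6, 7] the diagonal is [2, 2, 2, 2, 2, 2, 2]. Since every row of L sums to 0, the all-ones vector is in the kernel and 0 is an eigenvalue. The single zero eigenvalue shows the graph is connected.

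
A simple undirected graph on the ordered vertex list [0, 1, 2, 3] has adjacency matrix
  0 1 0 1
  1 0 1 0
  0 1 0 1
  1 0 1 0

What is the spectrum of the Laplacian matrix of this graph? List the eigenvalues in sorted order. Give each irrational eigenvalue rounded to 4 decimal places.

Each diagonal entry of L is the vertex degree and each off-diagonal entry is -1 where an edge is present, 0 otherwise; in the order [0, 1, 2, 3] the diagonal is [2, 2, 2, 2]. L is symmetric positive semidefinite, so every eigenvalue is real and nonnegative. The single zero eigenvalue shows the graph is connected. The largest eigenvalue, 4, is at most the vertex count 4. There is one zero in the spectrum, matching the 1 component.

[0, 2, 2, 4]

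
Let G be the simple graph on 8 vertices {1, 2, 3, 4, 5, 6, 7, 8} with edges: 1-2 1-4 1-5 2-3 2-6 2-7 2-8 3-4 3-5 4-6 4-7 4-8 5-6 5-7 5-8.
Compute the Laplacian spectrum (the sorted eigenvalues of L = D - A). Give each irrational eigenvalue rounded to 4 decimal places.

[0, 3, 3, 3, 3, 5, 5, 8]

Each diagonal entry of L is the vertex degree and each off-diagonal entry is -1 where an edge is present, 0 otherwise; in the order [1, 2, 3, 4, 5, 6, 7, 8] the diagonal is [3, 5, 3, 5, 5, 3, 3, 3]. Diagonalising L (or applying a numerical eigensolver to the 8x8 matrix) gives the spectrum above.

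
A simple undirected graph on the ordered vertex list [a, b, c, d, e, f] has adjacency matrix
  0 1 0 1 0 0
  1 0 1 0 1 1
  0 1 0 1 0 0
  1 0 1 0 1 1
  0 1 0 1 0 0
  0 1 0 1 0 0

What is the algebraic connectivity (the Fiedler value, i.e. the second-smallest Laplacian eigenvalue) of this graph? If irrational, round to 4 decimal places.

2

With the vertex order [a, b, c, d, e, f], the degrees are [2, 4, 2, 4, 2, 2], giving D = diag(2, 4, 2, 4, 2, 2) and L = D - A. Computing the eigenvalues of L and sorting gives [0, 2, 2, 2, 4, 6]. The Fiedler value lambda_2 = 2 is strictly positive, so the graph is connected.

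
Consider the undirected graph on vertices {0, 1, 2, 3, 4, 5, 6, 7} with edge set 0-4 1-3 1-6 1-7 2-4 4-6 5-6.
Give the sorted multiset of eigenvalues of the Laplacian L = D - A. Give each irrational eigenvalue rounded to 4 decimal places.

Each diagonal entry of L is the vertex degree and each off-diagonal entry is -1 where an edge is present, 0 otherwise; in the order [0, 1, 2, 3, 4, 5, 6, 7] the diagonal is [1, 3, 1, 1, 3, 1, 3, 1]. Diagonalising L (or applying a numerical eigensolver to the 8x8 matrix) gives the spectrum above. The single zero eigenvalue shows the graph is connected.

[0, 0.2679, 0.6571, 1, 1, 2.5293, 3.7321, 4.8136]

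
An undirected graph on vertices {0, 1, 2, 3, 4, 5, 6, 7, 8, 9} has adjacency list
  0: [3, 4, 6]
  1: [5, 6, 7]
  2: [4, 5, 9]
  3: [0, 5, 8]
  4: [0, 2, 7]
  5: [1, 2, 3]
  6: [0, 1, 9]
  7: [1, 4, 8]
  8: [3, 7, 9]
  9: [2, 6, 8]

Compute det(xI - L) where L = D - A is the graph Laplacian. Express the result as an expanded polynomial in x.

With the vertex order [0, 1, 2, 3, 4, 5, 6, 7, 8, 9], the degrees are [3, 3, 3, 3, 3, 3, 3, 3, 3, 3], giving D = diag(3, 3, 3, 3, 3, 3, 3, 3, 3, 3) and L = D - A. L has integer entries, so p(x) = det(xI - L) has integer coefficients. Expanding the determinant yields x^10 - 30x^9 + 390x^8 - 2880x^7 + 13305x^6 - 39882x^5 + 77640x^4 - 94800x^3 + 66000x^2 - 20000x. Since p(0) = det(-L) = 0, x divides p(x). By the matrix-tree theorem the graph has (1/10) * product of the nonzero eigenvalues = 2000 spanning trees.

x^10 - 30x^9 + 390x^8 - 2880x^7 + 13305x^6 - 39882x^5 + 77640x^4 - 94800x^3 + 66000x^2 - 20000x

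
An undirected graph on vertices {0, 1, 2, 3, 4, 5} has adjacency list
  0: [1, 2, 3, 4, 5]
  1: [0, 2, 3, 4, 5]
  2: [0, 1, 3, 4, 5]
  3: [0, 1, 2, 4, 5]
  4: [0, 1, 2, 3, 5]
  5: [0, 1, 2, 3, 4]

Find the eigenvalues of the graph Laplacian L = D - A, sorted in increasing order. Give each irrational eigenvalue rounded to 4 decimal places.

[0, 6, 6, 6, 6, 6]

Reading degrees in the order [0, 1, 2, 3, 4, 5] gives [5, 5, 5, 5, 5, 5]; set D = diag(5, 5, 5, 5, 5, 5) and form L = D - A. Since every row of L sums to 0, the all-ones vector is in the kernel and 0 is an eigenvalue. The single zero eigenvalue shows the graph is connected. The eigenvalues sum to 30, which equals trace(L) = 2|E|. The largest eigenvalue, 6, is at most the vertex count 6.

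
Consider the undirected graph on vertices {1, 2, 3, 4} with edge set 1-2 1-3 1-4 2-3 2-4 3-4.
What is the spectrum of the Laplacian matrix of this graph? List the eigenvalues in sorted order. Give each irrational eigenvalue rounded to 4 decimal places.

Reading degrees in the order [1, 2, 3, 4] gives [3, 3, 3, 3]; set D = diag(3, 3, 3, 3) and form L = D - A. L is symmetric positive semidefinite, so every eigenvalue is real and nonnegative. The largest eigenvalue, 4, is at most the vertex count 4.

[0, 4, 4, 4]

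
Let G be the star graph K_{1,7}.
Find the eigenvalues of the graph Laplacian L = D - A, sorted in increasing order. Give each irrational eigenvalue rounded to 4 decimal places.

The graph has 8 vertices and degree multiset [7, 1, 1, 1, 1, 1, 1, 1]; D is the diagonal matrix of degrees and L = D - A. Diagonalising L (or applying a numerical eigensolver to the 8x8 matrix) gives the spectrum above. The single zero eigenvalue shows the graph is connected. The eigenvalues sum to 14, which equals trace(L) = 2|E|.

[0, 1, 1, 1, 1, 1, 1, 8]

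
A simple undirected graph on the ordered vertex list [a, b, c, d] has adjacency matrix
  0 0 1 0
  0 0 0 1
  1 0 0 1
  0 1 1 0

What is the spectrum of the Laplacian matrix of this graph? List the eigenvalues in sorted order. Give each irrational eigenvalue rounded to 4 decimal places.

[0, 0.5858, 2, 3.4142]

Reading degrees in the order [a, b, c, d] gives [1, 1, 2, 2]; set D = diag(1, 1, 2, 2) and form L = D - A. The multiplicity of 0 as a Laplacian eigenvalue equals the number of connected components. The single zero eigenvalue shows the graph is connected.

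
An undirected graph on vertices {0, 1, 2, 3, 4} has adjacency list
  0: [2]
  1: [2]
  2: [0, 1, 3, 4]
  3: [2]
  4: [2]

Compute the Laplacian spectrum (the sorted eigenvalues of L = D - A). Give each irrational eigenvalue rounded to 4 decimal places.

Each diagonal entry of L is the vertex degree and each off-diagonal entry is -1 where an edge is present, 0 otherwise; in the order [0, 1, 2, 3, 4] the diagonal is [1, 1, 4, 1, 1]. The multiplicity of 0 as a Laplacian eigenvalue equals the number of connected components. The single zero eigenvalue shows the graph is connected. The eigenvalues sum to 8, which equals trace(L) = 2|E|.

[0, 1, 1, 1, 5]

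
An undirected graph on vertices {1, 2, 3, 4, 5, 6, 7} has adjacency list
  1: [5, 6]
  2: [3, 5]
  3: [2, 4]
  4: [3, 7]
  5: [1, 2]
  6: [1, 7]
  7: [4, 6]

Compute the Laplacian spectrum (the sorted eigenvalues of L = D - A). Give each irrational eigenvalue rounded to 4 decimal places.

[0, 0.7530, 0.7530, 2.4450, 2.4450, 3.8019, 3.8019]

With the vertex order [1, 2, 3, 4, 5, 6, 7], the degrees are [2, 2, 2, 2, 2, 2, 2], giving D = diag(2, 2, 2, 2, 2, 2, 2) and L = D - A. Since every row of L sums to 0, the all-ones vector is in the kernel and 0 is an eigenvalue. The single zero eigenvalue shows the graph is connected. The largest eigenvalue, 3.8019, is at most the vertex count 7.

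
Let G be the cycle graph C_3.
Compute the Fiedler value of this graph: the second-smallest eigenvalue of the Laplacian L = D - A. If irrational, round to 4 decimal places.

3

The graph has 3 vertices and degree multiset [2, 2, 2]; D is the diagonal matrix of degrees and L = D - A. The smallest Laplacian eigenvalue is always 0. The next one, lambda_2 = 3, measures how hard the graph is to disconnect: larger values mean better connectivity. There is one zero in the spectrum, matching the 1 component.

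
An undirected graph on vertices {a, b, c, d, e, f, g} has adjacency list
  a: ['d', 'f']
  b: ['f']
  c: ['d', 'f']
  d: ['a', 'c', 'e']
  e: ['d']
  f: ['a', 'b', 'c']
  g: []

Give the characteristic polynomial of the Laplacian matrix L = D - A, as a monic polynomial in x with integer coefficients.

Reading degrees in the order [a, b, c, d, e, f, g] gives [2, 1, 2, 3, 1, 3, 0]; set D = diag(2, 1, 2, 3, 1, 3, 0) and form L = D - A. Computing det(xI - L) by cofactor expansion (or equivalently via sum-over-permutations) gives x^7 - 12x^6 + 52x^5 - 100x^4 + 84x^3 - 24x^2. The coefficient of x^6 equals -trace(L) = -12, matching the sum of degrees. The eigenvalues sum to 12, which equals trace(L) = 2|E|.

x^7 - 12x^6 + 52x^5 - 100x^4 + 84x^3 - 24x^2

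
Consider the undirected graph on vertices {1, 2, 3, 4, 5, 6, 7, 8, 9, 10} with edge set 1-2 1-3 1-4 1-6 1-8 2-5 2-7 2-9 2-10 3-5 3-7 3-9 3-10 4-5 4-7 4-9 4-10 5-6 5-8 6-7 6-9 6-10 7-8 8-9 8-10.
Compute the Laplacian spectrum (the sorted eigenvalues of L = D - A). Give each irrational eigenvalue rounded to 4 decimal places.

With the vertex order [1, 2, 3, 4, 5, 6, 7, 8, 9, 10], the degrees are [5, 5, 5, 5, 5, 5, 5, 5, 5, 5], giving D = diag(5, 5, 5, 5, 5, 5, 5, 5, 5, 5) and L = D - A. The multiplicity of 0 as a Laplacian eigenvalue equals the number of connected components. The single zero eigenvalue shows the graph is connected. There is one zero in the spectrum, matching the 1 component.

[0, 5, 5, 5, 5, 5, 5, 5, 5, 10]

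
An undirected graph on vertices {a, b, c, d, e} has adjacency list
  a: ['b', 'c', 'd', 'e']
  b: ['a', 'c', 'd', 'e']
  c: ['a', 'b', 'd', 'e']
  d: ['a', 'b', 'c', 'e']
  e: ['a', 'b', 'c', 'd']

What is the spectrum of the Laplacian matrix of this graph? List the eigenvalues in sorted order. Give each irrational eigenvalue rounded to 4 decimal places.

[0, 5, 5, 5, 5]

Reading degrees in the order [a, b, c, d, e] gives [4, 4, 4, 4, 4]; set D = diag(4, 4, 4, 4, 4) and form L = D - A. L is symmetric positive semidefinite, so every eigenvalue is real and nonnegative. The single zero eigenvalue shows the graph is connected. By the matrix-tree theorem the graph has (1/5) * product of the nonzero eigenvalues = 125 spanning trees.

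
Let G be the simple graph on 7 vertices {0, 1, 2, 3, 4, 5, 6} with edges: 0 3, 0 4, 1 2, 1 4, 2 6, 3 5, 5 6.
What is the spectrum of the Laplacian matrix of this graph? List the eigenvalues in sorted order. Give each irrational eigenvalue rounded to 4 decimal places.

With the vertex order [0, 1, 2, 3, 4, 5, 6], the degrees are [2, 2, 2, 2, 2, 2, 2], giving D = diag(2, 2, 2, 2, 2, 2, 2) and L = D - A. The multiplicity of 0 as a Laplacian eigenvalue equals the number of connected components. By the matrix-tree theorem the graph has (1/7) * product of the nonzero eigenvalues = 7 spanning trees. The largest eigenvalue, 3.8019, is at most the vertex count 7.

[0, 0.7530, 0.7530, 2.4450, 2.4450, 3.8019, 3.8019]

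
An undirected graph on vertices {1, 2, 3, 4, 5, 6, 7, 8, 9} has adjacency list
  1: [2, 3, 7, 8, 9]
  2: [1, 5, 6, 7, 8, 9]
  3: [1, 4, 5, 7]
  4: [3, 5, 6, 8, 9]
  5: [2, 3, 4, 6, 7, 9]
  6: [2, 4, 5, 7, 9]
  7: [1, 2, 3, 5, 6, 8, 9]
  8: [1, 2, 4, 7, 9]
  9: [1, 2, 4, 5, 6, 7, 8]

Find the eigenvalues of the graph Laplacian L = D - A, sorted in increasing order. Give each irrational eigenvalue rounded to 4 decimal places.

Reading degrees in the order [1, 2, 3, 4, 5, 6, 7, 8, 9] gives [5, 6, 4, 5, 6, 5, 7, 5, 7]; set D = diag(5, 6, 4, 5, 6, 5, 7, 5, 7) and form L = D - A. L is symmetric positive semidefinite, so every eigenvalue is real and nonnegative. By the matrix-tree theorem the graph has (1/9) * product of the nonzero eigenvalues = 184932 spanning trees.

[0, 3.7504, 3.9623, 4.9775, 6.4099, 6.7920, 7.4781, 8.1658, 8.4640]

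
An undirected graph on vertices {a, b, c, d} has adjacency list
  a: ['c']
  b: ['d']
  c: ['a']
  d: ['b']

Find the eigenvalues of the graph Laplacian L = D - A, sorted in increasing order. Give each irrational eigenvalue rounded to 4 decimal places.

[0, 0, 2, 2]

Reading degrees in the order [a, b, c, d] gives [1, 1, 1, 1]; set D = diag(1, 1, 1, 1) and form L = D - A. L is symmetric positive semidefinite, so every eigenvalue is real and nonnegative. The 2 zero eigenvalues correspond to the 2 connected components. There are 2 zeros in the spectrum, matching the 2 components.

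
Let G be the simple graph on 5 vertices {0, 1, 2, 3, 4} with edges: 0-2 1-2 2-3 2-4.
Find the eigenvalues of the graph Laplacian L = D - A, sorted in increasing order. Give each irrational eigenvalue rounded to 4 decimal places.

[0, 1, 1, 1, 5]

With the vertex order [0, 1, 2, 3, 4], the degrees are [1, 1, 4, 1, 1], giving D = diag(1, 1, 4, 1, 1) and L = D - A. The multiplicity of 0 as a Laplacian eigenvalue equals the number of connected components.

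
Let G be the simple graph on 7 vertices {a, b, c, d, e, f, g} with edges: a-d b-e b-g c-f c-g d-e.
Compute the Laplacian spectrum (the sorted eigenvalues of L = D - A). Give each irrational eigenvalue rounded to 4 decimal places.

Reading degrees in the order [a, b, c, d, e, f, g] gives [1, 2, 2, 2, 2, 1, 2]; set D = diag(1, 2, 2, 2, 2, 1, 2) and form L = D - A. L is symmetric positive semidefinite, so every eigenvalue is real and nonnegative.

[0, 0.1981, 0.7530, 1.5550, 2.4450, 3.2470, 3.8019]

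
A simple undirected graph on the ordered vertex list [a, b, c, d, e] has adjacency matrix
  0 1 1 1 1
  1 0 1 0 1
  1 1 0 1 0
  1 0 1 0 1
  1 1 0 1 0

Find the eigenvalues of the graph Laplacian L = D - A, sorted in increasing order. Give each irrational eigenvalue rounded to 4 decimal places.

[0, 3, 3, 5, 5]

With the vertex order [a, b, c, d, e], the degrees are [4, 3, 3, 3, 3], giving D = diag(4, 3, 3, 3, 3) and L = D - A. Since every row of L sums to 0, the all-ones vector is in the kernel and 0 is an eigenvalue.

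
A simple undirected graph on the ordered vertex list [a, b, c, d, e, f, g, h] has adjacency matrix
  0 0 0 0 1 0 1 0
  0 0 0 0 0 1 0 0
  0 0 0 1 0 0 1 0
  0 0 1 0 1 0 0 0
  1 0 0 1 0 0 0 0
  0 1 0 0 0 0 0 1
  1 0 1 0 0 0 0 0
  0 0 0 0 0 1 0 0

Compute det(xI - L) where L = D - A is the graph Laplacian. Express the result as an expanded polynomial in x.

x^8 - 14x^7 + 78x^6 - 220x^5 + 330x^4 - 250x^3 + 75x^2

Reading degrees in the order [a, b, c, d, e, f, g, h] gives [2, 1, 2, 2, 2, 2, 2, 1]; set D = diag(2, 1, 2, 2, 2, 2, 2, 1) and form L = D - A. L has integer entries, so p(x) = det(xI - L) has integer coefficients. Expanding the determinant yields x^8 - 14x^7 + 78x^6 - 220x^5 + 330x^4 - 250x^3 + 75x^2. Since p(0) = det(-L) = 0, x divides p(x).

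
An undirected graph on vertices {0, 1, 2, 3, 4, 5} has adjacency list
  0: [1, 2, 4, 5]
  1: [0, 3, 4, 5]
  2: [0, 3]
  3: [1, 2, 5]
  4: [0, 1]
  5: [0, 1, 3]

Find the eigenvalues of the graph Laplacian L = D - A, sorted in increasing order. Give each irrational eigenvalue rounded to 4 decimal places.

[0, 1.6072, 2.3023, 3.6405, 4.8631, 5.5869]

Reading degrees in the order [0, 1, 2, 3, 4, 5] gives [4, 4, 2, 3, 2, 3]; set D = diag(4, 4, 2, 3, 2, 3) and form L = D - A. The multiplicity of 0 as a Laplacian eigenvalue equals the number of connected components. The single zero eigenvalue shows the graph is connected. There is one zero in the spectrum, matching the 1 component.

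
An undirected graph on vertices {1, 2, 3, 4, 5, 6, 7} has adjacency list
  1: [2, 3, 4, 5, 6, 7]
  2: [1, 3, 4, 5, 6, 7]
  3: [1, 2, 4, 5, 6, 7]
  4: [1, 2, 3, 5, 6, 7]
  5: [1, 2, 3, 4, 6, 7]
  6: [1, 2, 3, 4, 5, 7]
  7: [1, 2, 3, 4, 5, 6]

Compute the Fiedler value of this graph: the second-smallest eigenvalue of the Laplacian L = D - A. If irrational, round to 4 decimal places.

7

Each diagonal entry of L is the vertex degree and each off-diagonal entry is -1 where an edge is present, 0 otherwise; in the order [1, 2, 3, 4, 5, 6, 7] the diagonal is [6, 6, 6, 6, 6, 6, 6]. The sorted Laplacian eigenvalues are [0, 7, 7, 7, 7, 7, 7]; the algebraic connectivity is the second entry, 7. The eigenvalues sum to 42, which equals trace(L) = 2|E|.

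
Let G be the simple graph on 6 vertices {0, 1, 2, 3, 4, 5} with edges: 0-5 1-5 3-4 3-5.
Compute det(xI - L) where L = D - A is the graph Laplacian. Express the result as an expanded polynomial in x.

Each diagonal entry of L is the vertex degree and each off-diagonal entry is -1 where an edge is present, 0 otherwise; in the order [0, 1, 2, 3, 4, 5] the diagonal is [1, 1, 0, 2, 1, 3]. L has integer entries, so p(x) = det(xI - L) has integer coefficients. Expanding the determinant yields x^6 - 8x^5 + 20x^4 - 18x^3 + 5x^2. The coefficient of x^5 equals -trace(L) = -8, matching the sum of degrees.

x^6 - 8x^5 + 20x^4 - 18x^3 + 5x^2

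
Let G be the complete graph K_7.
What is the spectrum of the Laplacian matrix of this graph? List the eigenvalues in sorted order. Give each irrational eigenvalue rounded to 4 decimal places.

[0, 7, 7, 7, 7, 7, 7]

The graph has 7 vertices and degree multiset [6, 6, 6, 6, 6, 6, 6]; D is the diagonal matrix of degrees and L = D - A. Diagonalising L (or applying a numerical eigensolver to the 7x7 matrix) gives the spectrum above. There is one zero in the spectrum, matching the 1 component.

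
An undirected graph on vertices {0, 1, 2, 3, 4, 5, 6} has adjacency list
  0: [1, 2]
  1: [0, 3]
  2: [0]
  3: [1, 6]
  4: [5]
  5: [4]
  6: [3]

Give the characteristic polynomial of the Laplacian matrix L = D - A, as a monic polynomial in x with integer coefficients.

x^7 - 10x^6 + 37x^5 - 62x^4 + 45x^3 - 10x^2

Each diagonal entry of L is the vertex degree and each off-diagonal entry is -1 where an edge is present, 0 otherwise; in the order [0, 1, 2, 3, 4, 5, 6] the diagonal is [2, 2, 1, 2, 1, 1, 1]. Computing det(xI - L) by cofactor expansion (or equivalently via sum-over-permutations) gives x^7 - 10x^6 + 37x^5 - 62x^4 + 45x^3 - 10x^2. The coefficient of x^6 equals -trace(L) = -10, matching the sum of degrees. There are 2 zeros in the spectrum, matching the 2 components.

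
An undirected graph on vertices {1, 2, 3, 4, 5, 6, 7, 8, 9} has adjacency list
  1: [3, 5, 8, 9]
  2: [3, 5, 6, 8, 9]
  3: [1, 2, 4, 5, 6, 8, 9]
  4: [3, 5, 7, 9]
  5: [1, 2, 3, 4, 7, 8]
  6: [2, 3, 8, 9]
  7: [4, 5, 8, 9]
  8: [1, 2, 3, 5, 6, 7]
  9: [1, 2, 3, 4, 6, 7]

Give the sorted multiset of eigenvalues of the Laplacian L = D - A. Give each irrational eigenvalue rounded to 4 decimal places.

[0, 2.9716, 3.7319, 4.5903, 5.1792, 5.9362, 7.3258, 7.8431, 8.4217]

With the vertex order [1, 2, 3, 4, 5, 6, 7, 8, 9], the degrees are [4, 5, 7, 4, 6, 4, 4, 6, 6], giving D = diag(4, 5, 7, 4, 6, 4, 4, 6, 6) and L = D - A. The multiplicity of 0 as a Laplacian eigenvalue equals the number of connected components. The single zero eigenvalue shows the graph is connected. By the matrix-tree theorem the graph has (1/9) * product of the nonzero eigenvalues = 84149 spanning trees.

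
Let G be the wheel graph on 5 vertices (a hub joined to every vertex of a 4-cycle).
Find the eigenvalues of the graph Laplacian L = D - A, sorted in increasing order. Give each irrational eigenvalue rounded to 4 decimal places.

The graph has 5 vertices and degree multiset [4, 3, 3, 3, 3]; D is the diagonal matrix of degrees and L = D - A. Since every row of L sums to 0, the all-ones vector is in the kernel and 0 is an eigenvalue. The single zero eigenvalue shows the graph is connected. By the matrix-tree theorem the graph has (1/5) * product of the nonzero eigenvalues = 45 spanning trees.

[0, 3, 3, 5, 5]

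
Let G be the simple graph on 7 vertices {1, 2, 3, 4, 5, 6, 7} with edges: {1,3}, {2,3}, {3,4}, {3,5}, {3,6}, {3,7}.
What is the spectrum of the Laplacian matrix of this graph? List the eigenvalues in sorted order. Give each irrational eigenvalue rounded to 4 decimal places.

Each diagonal entry of L is the vertex degree and each off-diagonal entry is -1 where an edge is present, 0 otherwise; in the order [1, 2, 3, 4, 5, 6, 7] the diagonal is [1, 1, 6, 1, 1, 1, 1]. Since every row of L sums to 0, the all-ones vector is in the kernel and 0 is an eigenvalue. The eigenvalues sum to 12, which equals trace(L) = 2|E|. The largest eigenvalue, 7, is at most the vertex count 7.

[0, 1, 1, 1, 1, 1, 7]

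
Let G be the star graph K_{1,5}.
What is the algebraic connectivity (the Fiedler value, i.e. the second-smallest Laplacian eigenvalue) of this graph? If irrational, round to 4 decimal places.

The graph has 6 vertices and degree multiset [5, 1, 1, 1, 1, 1]; D is the diagonal matrix of degrees and L = D - A. The sorted Laplacian eigenvalues are [0, 1, 1, 1, 1, 6]; the algebraic connectivity is the second entry, 1. By the matrix-tree theorem the graph has (1/6) * product of the nonzero eigenvalues = 1 spanning tree.

1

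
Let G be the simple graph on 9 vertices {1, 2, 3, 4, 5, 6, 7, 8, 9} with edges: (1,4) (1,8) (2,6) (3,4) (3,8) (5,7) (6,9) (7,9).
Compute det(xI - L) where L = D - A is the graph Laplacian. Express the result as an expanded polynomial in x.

x^9 - 16x^8 + 105x^7 - 364x^6 + 713x^5 - 776x^4 + 420x^3 - 80x^2

Reading degrees in the order [1, 2, 3, 4, 5, 6, 7, 8, 9] gives [2, 1, 2, 2, 1, 2, 2, 2, 2]; set D = diag(2, 1, 2, 2, 1, 2, 2, 2, 2) and form L = D - A. Computing det(xI - L) by cofactor expansion (or equivalently via sum-over-permutations) gives x^9 - 16x^8 + 105x^7 - 364x^6 + 713x^5 - 776x^4 + 420x^3 - 80x^2. The constant term is 0 because L is singular (the all-ones vector lies in its kernel). The largest eigenvalue, 4, is at most the vertex count 9. There are 2 zeros in the spectrum, matching the 2 components.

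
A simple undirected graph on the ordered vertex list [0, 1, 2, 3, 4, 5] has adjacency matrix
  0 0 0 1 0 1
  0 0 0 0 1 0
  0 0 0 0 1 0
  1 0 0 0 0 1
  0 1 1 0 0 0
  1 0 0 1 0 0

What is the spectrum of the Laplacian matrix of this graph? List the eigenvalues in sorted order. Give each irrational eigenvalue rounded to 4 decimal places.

[0, 0, 1, 3, 3, 3]

With the vertex order [0, 1, 2, 3, 4, 5], the degrees are [2, 1, 1, 2, 2, 2], giving D = diag(2, 1, 1, 2, 2, 2) and L = D - A. Diagonalising L (or applying a numerical eigensolver to the 6x6 matrix) gives the spectrum above. The 2 zero eigenvalues correspond to the 2 connected components. The eigenvalues sum to 10, which equals trace(L) = 2|E|.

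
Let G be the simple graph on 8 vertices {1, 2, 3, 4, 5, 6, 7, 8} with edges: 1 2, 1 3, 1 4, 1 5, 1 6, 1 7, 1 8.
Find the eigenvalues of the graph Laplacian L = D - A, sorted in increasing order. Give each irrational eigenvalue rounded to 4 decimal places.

Each diagonal entry of L is the vertex degree and each off-diagonal entry is -1 where an edge is present, 0 otherwise; in the order [1, 2, 3, 4, 5, 6, 7, 8] the diagonal is [7, 1, 1, 1, 1, 1, 1, 1]. L is symmetric positive semidefinite, so every eigenvalue is real and nonnegative. The largest eigenvalue, 8, is at most the vertex count 8.

[0, 1, 1, 1, 1, 1, 1, 8]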